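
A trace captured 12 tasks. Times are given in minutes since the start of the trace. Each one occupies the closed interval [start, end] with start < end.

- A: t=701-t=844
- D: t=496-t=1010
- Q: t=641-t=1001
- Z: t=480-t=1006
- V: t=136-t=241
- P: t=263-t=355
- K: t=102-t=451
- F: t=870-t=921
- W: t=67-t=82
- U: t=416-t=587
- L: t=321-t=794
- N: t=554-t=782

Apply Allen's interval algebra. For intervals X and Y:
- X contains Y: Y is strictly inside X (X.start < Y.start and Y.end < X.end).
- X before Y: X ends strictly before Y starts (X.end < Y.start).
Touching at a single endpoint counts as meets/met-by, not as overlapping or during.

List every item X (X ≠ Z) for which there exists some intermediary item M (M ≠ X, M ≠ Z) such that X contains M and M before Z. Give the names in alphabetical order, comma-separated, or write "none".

Target Z = [t=480, t=1006].
Intermediaries M with M before Z: K, P, V, W.
Via K — items with X contains K: none.
Via P — items with X contains P: K.
Via V — items with X contains V: K.
Via W — items with X contains W: none.
Union: K.

K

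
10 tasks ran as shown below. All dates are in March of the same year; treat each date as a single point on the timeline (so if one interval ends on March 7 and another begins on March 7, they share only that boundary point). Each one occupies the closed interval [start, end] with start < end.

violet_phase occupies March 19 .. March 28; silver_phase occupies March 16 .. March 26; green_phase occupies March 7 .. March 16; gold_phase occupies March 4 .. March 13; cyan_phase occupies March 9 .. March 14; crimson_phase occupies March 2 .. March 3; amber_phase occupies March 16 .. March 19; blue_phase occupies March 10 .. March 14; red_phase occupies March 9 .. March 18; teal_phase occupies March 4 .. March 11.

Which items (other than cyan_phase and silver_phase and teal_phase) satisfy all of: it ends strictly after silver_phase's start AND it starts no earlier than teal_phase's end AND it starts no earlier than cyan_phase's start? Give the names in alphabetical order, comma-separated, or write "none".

Conditions: its end is strictly after silver_phase's start (X.end > March 16) AND its start is no earlier than teal_phase's end (X.start >= March 11) AND its start is no earlier than cyan_phase's start (X.start >= March 9).
amber_phase: end March 19 > March 16? ✓; start March 16 >= March 11? ✓; start March 16 >= March 9? ✓ → yes.
blue_phase: end March 14 > March 16? ✗; start March 10 >= March 11? ✗; start March 10 >= March 9? ✓ → no.
crimson_phase: end March 3 > March 16? ✗; start March 2 >= March 11? ✗; start March 2 >= March 9? ✗ → no.
gold_phase: end March 13 > March 16? ✗; start March 4 >= March 11? ✗; start March 4 >= March 9? ✗ → no.
green_phase: end March 16 > March 16? ✗; start March 7 >= March 11? ✗; start March 7 >= March 9? ✗ → no.
red_phase: end March 18 > March 16? ✓; start March 9 >= March 11? ✗; start March 9 >= March 9? ✓ → no.
violet_phase: end March 28 > March 16? ✓; start March 19 >= March 11? ✓; start March 19 >= March 9? ✓ → yes.
Result: amber_phase, violet_phase.

amber_phase, violet_phase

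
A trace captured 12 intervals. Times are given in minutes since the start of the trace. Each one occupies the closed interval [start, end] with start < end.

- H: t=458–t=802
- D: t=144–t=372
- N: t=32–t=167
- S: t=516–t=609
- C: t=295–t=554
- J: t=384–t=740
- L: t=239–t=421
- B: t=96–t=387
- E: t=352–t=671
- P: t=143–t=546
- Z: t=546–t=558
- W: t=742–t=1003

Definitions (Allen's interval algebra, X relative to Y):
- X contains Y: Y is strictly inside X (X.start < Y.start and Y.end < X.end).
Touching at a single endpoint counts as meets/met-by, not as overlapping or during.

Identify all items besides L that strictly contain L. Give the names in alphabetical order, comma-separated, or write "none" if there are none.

P

Target L = [t=239, t=421].
B [t=96, t=387] → overlaps → no.
C [t=295, t=554] → overlapped-by → no.
D [t=144, t=372] → overlaps → no.
E [t=352, t=671] → overlapped-by → no.
H [t=458, t=802] → after → no.
J [t=384, t=740] → overlapped-by → no.
N [t=32, t=167] → before → no.
P [t=143, t=546] → contains → yes.
S [t=516, t=609] → after → no.
W [t=742, t=1003] → after → no.
Z [t=546, t=558] → after → no.
Result: P.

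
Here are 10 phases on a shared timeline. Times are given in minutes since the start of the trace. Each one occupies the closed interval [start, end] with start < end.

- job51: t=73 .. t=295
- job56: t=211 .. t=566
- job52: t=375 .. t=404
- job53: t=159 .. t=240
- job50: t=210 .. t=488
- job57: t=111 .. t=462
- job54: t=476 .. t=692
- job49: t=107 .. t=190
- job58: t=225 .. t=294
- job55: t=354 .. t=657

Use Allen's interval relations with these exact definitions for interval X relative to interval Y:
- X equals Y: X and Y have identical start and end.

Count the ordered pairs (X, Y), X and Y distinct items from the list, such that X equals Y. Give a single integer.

0

Checking all 90 ordered pairs for relation 'equals'; matching pairs in alphabetical order:
No pair satisfies it.
Count: 0.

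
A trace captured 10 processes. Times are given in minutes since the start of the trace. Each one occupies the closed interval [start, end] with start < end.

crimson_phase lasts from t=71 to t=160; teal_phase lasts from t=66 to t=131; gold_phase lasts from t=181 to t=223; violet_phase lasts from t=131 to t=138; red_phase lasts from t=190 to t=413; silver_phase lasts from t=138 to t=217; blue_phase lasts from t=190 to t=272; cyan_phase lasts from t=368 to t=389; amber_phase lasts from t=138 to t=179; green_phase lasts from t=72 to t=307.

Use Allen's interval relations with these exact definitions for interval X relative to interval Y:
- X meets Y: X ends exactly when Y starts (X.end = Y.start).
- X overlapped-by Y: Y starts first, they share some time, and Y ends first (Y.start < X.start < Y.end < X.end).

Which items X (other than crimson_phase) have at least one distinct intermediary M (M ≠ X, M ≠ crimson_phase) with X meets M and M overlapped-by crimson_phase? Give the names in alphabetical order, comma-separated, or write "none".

violet_phase

Target crimson_phase = [t=71, t=160].
Intermediaries M with M overlapped-by crimson_phase: amber_phase, green_phase, silver_phase.
Via amber_phase — items with X meets amber_phase: violet_phase.
Via green_phase — items with X meets green_phase: none.
Via silver_phase — items with X meets silver_phase: violet_phase.
Union: violet_phase.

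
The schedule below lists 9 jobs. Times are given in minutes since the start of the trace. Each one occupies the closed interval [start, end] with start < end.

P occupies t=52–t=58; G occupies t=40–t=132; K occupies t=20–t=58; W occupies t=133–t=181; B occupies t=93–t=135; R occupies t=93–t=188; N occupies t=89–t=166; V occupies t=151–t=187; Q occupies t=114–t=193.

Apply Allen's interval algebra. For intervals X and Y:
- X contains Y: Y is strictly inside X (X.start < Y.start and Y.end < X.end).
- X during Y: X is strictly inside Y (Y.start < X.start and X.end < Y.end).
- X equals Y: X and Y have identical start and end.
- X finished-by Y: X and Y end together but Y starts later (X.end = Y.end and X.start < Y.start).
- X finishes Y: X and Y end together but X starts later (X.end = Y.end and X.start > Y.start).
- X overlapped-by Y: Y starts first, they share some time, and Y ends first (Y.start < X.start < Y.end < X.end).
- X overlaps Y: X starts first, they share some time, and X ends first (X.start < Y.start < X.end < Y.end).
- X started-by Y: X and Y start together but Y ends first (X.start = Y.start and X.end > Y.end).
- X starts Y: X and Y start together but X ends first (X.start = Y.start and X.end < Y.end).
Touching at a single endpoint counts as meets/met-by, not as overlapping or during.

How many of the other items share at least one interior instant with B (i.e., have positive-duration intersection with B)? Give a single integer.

Target B = [t=93, t=135].
G [t=40, t=132] → overlaps → counts.
K [t=20, t=58] → before → no.
N [t=89, t=166] → contains → counts.
P [t=52, t=58] → before → no.
Q [t=114, t=193] → overlapped-by → counts.
R [t=93, t=188] → started-by → counts.
V [t=151, t=187] → after → no.
W [t=133, t=181] → overlapped-by → counts.
Total: 5.

5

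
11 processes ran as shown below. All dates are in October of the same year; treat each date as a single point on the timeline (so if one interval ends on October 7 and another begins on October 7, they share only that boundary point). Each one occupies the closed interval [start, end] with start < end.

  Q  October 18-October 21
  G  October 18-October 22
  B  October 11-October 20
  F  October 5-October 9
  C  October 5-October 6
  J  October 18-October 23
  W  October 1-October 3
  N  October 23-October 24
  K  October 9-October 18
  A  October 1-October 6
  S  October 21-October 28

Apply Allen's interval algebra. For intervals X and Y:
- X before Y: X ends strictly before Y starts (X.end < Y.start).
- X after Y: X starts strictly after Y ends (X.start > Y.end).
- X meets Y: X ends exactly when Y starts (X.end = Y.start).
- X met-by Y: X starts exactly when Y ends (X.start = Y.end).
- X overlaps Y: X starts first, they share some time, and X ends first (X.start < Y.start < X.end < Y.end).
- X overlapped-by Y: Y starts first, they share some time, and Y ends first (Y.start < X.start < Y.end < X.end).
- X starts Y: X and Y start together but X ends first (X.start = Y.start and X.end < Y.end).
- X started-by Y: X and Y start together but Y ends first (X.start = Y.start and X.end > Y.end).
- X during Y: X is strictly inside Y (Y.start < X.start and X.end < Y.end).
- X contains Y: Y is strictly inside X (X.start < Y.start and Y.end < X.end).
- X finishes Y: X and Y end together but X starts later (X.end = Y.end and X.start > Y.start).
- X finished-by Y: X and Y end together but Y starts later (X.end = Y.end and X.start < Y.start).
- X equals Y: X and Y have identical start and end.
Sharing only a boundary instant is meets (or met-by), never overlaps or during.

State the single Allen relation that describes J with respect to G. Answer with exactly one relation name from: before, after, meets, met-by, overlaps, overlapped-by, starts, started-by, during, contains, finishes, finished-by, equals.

J = [October 18, October 23]; G = [October 18, October 22].
Compare endpoints: J.start = G.start, J.start < G.end, J.end > G.start, J.end > G.end.
That pattern is 'started-by'.

started-by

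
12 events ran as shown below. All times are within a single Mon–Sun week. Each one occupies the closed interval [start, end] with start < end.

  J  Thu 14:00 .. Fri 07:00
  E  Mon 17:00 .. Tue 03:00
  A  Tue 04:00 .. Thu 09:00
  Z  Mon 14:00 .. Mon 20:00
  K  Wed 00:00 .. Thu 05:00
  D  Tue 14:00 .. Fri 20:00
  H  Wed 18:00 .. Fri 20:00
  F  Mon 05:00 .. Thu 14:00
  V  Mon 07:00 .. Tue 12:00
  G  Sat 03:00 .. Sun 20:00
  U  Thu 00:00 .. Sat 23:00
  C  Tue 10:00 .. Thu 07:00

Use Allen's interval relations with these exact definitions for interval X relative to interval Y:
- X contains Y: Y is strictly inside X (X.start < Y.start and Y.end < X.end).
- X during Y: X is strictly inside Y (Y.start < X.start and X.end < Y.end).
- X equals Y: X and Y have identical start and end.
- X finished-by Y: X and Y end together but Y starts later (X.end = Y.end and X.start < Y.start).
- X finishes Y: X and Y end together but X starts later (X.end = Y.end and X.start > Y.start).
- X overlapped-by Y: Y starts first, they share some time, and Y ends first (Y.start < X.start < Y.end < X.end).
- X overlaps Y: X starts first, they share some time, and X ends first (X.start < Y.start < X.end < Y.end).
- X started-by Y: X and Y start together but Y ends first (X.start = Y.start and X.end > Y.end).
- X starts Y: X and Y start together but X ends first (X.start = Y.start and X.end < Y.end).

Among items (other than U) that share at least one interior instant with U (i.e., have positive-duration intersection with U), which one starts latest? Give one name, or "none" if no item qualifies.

G

Target U = [Thu 00:00, Sat 23:00].
A [Tue 04:00, Thu 09:00] → overlaps → candidate.
C [Tue 10:00, Thu 07:00] → overlaps → candidate.
D [Tue 14:00, Fri 20:00] → overlaps → candidate.
E [Mon 17:00, Tue 03:00] → before → excluded.
F [Mon 05:00, Thu 14:00] → overlaps → candidate.
G [Sat 03:00, Sun 20:00] → overlapped-by → candidate.
H [Wed 18:00, Fri 20:00] → overlaps → candidate.
J [Thu 14:00, Fri 07:00] → during → candidate.
K [Wed 00:00, Thu 05:00] → overlaps → candidate.
V [Mon 07:00, Tue 12:00] → before → excluded.
Z [Mon 14:00, Mon 20:00] → before → excluded.
Among candidates, latest start is Sat 03:00 → G.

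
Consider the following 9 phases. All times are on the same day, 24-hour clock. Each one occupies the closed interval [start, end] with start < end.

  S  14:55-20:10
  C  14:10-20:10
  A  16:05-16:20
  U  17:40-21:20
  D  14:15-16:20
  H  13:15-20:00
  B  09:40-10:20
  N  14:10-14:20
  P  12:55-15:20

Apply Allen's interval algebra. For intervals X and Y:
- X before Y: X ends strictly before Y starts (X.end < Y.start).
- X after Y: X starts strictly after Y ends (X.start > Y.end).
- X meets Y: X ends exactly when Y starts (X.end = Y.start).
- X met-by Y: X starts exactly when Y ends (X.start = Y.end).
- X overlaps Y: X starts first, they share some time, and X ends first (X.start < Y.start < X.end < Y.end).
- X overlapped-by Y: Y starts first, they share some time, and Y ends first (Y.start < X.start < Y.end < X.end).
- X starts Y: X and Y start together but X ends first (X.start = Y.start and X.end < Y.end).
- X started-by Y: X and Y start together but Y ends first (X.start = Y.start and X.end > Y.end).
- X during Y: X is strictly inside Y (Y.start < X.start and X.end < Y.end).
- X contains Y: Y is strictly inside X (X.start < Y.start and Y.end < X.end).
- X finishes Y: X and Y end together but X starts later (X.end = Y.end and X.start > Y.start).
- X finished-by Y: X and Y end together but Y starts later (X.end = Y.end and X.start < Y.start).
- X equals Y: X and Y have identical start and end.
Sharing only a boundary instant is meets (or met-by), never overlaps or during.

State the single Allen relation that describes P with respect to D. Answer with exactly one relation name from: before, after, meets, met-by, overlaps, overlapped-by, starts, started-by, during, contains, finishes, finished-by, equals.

P = [12:55, 15:20]; D = [14:15, 16:20].
Compare endpoints: P.start < D.start, P.start < D.end, P.end > D.start, P.end < D.end.
That pattern is 'overlaps'.

overlaps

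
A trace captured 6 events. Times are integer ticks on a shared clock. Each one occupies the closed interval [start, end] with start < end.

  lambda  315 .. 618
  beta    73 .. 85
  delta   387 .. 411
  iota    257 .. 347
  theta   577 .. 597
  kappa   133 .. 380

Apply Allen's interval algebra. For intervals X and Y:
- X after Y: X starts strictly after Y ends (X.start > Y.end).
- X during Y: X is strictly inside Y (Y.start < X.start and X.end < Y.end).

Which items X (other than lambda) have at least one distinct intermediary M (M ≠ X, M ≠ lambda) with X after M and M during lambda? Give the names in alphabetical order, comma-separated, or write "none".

Target lambda = [315, 618].
Intermediaries M with M during lambda: delta, theta.
Via delta — items with X after delta: theta.
Via theta — items with X after theta: none.
Union: theta.

theta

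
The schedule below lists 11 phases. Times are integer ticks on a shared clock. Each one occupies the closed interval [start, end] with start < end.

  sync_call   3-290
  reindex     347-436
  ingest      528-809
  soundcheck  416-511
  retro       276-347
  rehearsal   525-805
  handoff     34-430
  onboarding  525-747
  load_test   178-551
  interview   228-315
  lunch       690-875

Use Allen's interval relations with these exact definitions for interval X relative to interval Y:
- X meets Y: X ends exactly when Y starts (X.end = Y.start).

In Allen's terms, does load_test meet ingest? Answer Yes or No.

No

load_test = [178, 551], ingest = [528, 809].
Actual relation of load_test to ingest: overlaps.
Asked whether 'meets' holds → No.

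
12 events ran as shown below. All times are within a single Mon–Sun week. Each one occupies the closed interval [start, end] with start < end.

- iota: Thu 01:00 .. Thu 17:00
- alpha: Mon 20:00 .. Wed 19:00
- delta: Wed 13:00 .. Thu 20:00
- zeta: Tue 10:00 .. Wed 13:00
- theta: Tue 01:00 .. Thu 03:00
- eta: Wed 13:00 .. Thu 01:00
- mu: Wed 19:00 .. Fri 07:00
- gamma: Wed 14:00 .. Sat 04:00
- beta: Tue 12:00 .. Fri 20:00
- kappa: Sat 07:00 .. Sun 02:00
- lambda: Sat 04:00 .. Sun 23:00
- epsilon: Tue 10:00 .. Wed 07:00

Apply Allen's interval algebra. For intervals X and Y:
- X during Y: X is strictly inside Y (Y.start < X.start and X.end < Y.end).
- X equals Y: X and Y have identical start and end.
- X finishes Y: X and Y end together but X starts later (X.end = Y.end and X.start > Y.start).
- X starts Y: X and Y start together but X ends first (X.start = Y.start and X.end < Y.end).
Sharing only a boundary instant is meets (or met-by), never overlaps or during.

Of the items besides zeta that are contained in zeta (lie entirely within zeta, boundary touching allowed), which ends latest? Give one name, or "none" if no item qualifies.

epsilon

Target zeta = [Tue 10:00, Wed 13:00].
alpha [Mon 20:00, Wed 19:00] → contains → excluded.
beta [Tue 12:00, Fri 20:00] → overlapped-by → excluded.
delta [Wed 13:00, Thu 20:00] → met-by → excluded.
epsilon [Tue 10:00, Wed 07:00] → starts → candidate.
eta [Wed 13:00, Thu 01:00] → met-by → excluded.
gamma [Wed 14:00, Sat 04:00] → after → excluded.
iota [Thu 01:00, Thu 17:00] → after → excluded.
kappa [Sat 07:00, Sun 02:00] → after → excluded.
lambda [Sat 04:00, Sun 23:00] → after → excluded.
mu [Wed 19:00, Fri 07:00] → after → excluded.
theta [Tue 01:00, Thu 03:00] → contains → excluded.
Among candidates, latest end is Wed 07:00 → epsilon.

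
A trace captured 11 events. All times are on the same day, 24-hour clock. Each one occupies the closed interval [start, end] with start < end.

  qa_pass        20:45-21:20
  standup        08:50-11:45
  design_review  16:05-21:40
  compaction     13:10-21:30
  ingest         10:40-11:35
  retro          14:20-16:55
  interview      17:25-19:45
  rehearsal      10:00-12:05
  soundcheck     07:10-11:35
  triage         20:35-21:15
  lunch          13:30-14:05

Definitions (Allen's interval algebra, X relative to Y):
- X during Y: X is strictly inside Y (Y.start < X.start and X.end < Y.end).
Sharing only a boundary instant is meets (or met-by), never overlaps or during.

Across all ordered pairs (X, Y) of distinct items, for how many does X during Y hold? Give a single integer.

10

Checking all 110 ordered pairs for relation 'during'; matching pairs in alphabetical order:
(ingest, rehearsal): ingest during rehearsal ✓
(ingest, standup): ingest during standup ✓
(interview, compaction): interview during compaction ✓
(interview, design_review): interview during design_review ✓
(lunch, compaction): lunch during compaction ✓
(qa_pass, compaction): qa_pass during compaction ✓
(qa_pass, design_review): qa_pass during design_review ✓
(retro, compaction): retro during compaction ✓
(triage, compaction): triage during compaction ✓
(triage, design_review): triage during design_review ✓
Count: 10.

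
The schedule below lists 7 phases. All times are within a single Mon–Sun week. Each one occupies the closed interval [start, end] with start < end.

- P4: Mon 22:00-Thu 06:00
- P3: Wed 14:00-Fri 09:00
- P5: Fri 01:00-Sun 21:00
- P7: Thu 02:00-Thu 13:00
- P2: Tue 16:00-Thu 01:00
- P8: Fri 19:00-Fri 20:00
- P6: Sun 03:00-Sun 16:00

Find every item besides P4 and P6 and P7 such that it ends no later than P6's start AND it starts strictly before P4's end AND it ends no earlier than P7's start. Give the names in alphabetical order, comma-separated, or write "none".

Conditions: its end is no later than P6's start (X.end <= Sun 03:00) AND its start is strictly before P4's end (X.start < Thu 06:00) AND its end is no earlier than P7's start (X.end >= Thu 02:00).
P2: end Thu 01:00 <= Sun 03:00? ✓; start Tue 16:00 < Thu 06:00? ✓; end Thu 01:00 >= Thu 02:00? ✗ → no.
P3: end Fri 09:00 <= Sun 03:00? ✓; start Wed 14:00 < Thu 06:00? ✓; end Fri 09:00 >= Thu 02:00? ✓ → yes.
P5: end Sun 21:00 <= Sun 03:00? ✗; start Fri 01:00 < Thu 06:00? ✗; end Sun 21:00 >= Thu 02:00? ✓ → no.
P8: end Fri 20:00 <= Sun 03:00? ✓; start Fri 19:00 < Thu 06:00? ✗; end Fri 20:00 >= Thu 02:00? ✓ → no.
Result: P3.

P3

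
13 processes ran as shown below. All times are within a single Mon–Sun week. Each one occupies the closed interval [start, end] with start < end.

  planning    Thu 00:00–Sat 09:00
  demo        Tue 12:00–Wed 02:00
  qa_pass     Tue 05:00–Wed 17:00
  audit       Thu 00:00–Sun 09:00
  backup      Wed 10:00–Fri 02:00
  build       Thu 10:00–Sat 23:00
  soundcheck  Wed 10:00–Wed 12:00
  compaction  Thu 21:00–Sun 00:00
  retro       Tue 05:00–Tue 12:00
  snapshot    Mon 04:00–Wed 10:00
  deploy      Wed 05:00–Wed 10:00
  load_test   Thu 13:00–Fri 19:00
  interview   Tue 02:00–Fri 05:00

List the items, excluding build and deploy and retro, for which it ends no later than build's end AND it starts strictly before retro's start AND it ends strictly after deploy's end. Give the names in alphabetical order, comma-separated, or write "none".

interview

Conditions: its end is no later than build's end (X.end <= Sat 23:00) AND its start is strictly before retro's start (X.start < Tue 05:00) AND its end is strictly after deploy's end (X.end > Wed 10:00).
audit: end Sun 09:00 <= Sat 23:00? ✗; start Thu 00:00 < Tue 05:00? ✗; end Sun 09:00 > Wed 10:00? ✓ → no.
backup: end Fri 02:00 <= Sat 23:00? ✓; start Wed 10:00 < Tue 05:00? ✗; end Fri 02:00 > Wed 10:00? ✓ → no.
compaction: end Sun 00:00 <= Sat 23:00? ✗; start Thu 21:00 < Tue 05:00? ✗; end Sun 00:00 > Wed 10:00? ✓ → no.
demo: end Wed 02:00 <= Sat 23:00? ✓; start Tue 12:00 < Tue 05:00? ✗; end Wed 02:00 > Wed 10:00? ✗ → no.
interview: end Fri 05:00 <= Sat 23:00? ✓; start Tue 02:00 < Tue 05:00? ✓; end Fri 05:00 > Wed 10:00? ✓ → yes.
load_test: end Fri 19:00 <= Sat 23:00? ✓; start Thu 13:00 < Tue 05:00? ✗; end Fri 19:00 > Wed 10:00? ✓ → no.
planning: end Sat 09:00 <= Sat 23:00? ✓; start Thu 00:00 < Tue 05:00? ✗; end Sat 09:00 > Wed 10:00? ✓ → no.
qa_pass: end Wed 17:00 <= Sat 23:00? ✓; start Tue 05:00 < Tue 05:00? ✗; end Wed 17:00 > Wed 10:00? ✓ → no.
snapshot: end Wed 10:00 <= Sat 23:00? ✓; start Mon 04:00 < Tue 05:00? ✓; end Wed 10:00 > Wed 10:00? ✗ → no.
soundcheck: end Wed 12:00 <= Sat 23:00? ✓; start Wed 10:00 < Tue 05:00? ✗; end Wed 12:00 > Wed 10:00? ✓ → no.
Result: interview.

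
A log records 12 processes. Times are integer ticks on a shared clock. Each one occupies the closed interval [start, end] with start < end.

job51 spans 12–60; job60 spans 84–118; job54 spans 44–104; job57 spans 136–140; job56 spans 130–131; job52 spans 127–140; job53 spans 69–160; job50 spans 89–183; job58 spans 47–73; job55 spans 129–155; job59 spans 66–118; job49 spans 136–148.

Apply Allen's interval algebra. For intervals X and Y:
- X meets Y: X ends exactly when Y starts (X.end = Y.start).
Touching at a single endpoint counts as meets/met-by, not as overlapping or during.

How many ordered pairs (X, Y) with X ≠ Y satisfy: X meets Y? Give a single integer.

Checking all 132 ordered pairs for relation 'meets'; matching pairs in alphabetical order:
No pair satisfies it.
Count: 0.

0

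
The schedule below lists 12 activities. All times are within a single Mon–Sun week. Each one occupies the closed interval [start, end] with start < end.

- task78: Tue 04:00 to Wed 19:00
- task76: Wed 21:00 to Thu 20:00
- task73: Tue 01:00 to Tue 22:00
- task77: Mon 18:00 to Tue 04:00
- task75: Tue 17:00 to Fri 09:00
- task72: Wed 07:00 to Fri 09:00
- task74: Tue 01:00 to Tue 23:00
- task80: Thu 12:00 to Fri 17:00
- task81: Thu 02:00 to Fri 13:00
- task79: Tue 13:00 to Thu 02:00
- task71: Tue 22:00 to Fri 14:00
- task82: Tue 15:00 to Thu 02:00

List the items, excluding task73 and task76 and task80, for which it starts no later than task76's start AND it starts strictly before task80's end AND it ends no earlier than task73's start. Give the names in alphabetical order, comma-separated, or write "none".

Conditions: its start is no later than task76's start (X.start <= Wed 21:00) AND its start is strictly before task80's end (X.start < Fri 17:00) AND its end is no earlier than task73's start (X.end >= Tue 01:00).
task71: start Tue 22:00 <= Wed 21:00? ✓; start Tue 22:00 < Fri 17:00? ✓; end Fri 14:00 >= Tue 01:00? ✓ → yes.
task72: start Wed 07:00 <= Wed 21:00? ✓; start Wed 07:00 < Fri 17:00? ✓; end Fri 09:00 >= Tue 01:00? ✓ → yes.
task74: start Tue 01:00 <= Wed 21:00? ✓; start Tue 01:00 < Fri 17:00? ✓; end Tue 23:00 >= Tue 01:00? ✓ → yes.
task75: start Tue 17:00 <= Wed 21:00? ✓; start Tue 17:00 < Fri 17:00? ✓; end Fri 09:00 >= Tue 01:00? ✓ → yes.
task77: start Mon 18:00 <= Wed 21:00? ✓; start Mon 18:00 < Fri 17:00? ✓; end Tue 04:00 >= Tue 01:00? ✓ → yes.
task78: start Tue 04:00 <= Wed 21:00? ✓; start Tue 04:00 < Fri 17:00? ✓; end Wed 19:00 >= Tue 01:00? ✓ → yes.
task79: start Tue 13:00 <= Wed 21:00? ✓; start Tue 13:00 < Fri 17:00? ✓; end Thu 02:00 >= Tue 01:00? ✓ → yes.
task81: start Thu 02:00 <= Wed 21:00? ✗; start Thu 02:00 < Fri 17:00? ✓; end Fri 13:00 >= Tue 01:00? ✓ → no.
task82: start Tue 15:00 <= Wed 21:00? ✓; start Tue 15:00 < Fri 17:00? ✓; end Thu 02:00 >= Tue 01:00? ✓ → yes.
Result: task71, task72, task74, task75, task77, task78, task79, task82.

task71, task72, task74, task75, task77, task78, task79, task82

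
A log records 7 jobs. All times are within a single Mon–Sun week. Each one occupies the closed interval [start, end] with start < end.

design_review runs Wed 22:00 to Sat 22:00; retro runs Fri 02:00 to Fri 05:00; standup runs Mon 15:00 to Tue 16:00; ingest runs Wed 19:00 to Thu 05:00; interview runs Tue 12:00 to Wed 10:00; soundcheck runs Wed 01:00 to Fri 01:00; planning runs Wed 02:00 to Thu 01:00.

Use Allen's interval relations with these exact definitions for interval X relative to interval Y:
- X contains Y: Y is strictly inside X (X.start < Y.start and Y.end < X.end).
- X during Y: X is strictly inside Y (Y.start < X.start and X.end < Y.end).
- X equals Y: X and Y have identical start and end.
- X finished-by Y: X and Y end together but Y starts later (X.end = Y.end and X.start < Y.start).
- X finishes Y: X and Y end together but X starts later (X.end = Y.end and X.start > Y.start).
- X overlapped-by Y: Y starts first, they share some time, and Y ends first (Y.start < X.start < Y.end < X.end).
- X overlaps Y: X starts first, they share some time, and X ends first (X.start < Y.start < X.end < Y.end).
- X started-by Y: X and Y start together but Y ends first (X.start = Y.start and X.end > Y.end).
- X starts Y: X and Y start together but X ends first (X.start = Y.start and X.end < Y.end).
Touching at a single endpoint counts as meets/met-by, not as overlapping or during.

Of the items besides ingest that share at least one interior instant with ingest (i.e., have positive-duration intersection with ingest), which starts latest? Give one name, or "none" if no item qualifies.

Target ingest = [Wed 19:00, Thu 05:00].
design_review [Wed 22:00, Sat 22:00] → overlapped-by → candidate.
interview [Tue 12:00, Wed 10:00] → before → excluded.
planning [Wed 02:00, Thu 01:00] → overlaps → candidate.
retro [Fri 02:00, Fri 05:00] → after → excluded.
soundcheck [Wed 01:00, Fri 01:00] → contains → candidate.
standup [Mon 15:00, Tue 16:00] → before → excluded.
Among candidates, latest start is Wed 22:00 → design_review.

design_review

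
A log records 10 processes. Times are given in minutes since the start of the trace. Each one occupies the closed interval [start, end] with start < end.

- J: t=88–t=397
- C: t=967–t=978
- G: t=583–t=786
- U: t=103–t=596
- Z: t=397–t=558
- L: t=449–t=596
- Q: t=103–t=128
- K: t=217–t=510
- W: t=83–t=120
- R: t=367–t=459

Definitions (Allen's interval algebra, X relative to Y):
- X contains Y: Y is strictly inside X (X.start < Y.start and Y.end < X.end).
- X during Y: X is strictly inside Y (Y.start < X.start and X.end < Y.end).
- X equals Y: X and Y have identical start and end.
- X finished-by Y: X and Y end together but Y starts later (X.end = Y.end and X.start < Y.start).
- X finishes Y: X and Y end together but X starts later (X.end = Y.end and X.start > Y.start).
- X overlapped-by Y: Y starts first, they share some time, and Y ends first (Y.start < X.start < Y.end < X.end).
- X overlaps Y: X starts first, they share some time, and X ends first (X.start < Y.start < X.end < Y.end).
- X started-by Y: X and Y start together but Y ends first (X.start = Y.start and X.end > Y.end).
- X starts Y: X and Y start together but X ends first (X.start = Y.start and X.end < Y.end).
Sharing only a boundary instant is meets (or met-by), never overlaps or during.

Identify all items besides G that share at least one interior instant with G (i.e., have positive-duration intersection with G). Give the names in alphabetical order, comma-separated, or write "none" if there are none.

Target G = [t=583, t=786].
C [t=967, t=978] → after → no.
J [t=88, t=397] → before → no.
K [t=217, t=510] → before → no.
L [t=449, t=596] → overlaps → yes.
Q [t=103, t=128] → before → no.
R [t=367, t=459] → before → no.
U [t=103, t=596] → overlaps → yes.
W [t=83, t=120] → before → no.
Z [t=397, t=558] → before → no.
Result: L, U.

L, U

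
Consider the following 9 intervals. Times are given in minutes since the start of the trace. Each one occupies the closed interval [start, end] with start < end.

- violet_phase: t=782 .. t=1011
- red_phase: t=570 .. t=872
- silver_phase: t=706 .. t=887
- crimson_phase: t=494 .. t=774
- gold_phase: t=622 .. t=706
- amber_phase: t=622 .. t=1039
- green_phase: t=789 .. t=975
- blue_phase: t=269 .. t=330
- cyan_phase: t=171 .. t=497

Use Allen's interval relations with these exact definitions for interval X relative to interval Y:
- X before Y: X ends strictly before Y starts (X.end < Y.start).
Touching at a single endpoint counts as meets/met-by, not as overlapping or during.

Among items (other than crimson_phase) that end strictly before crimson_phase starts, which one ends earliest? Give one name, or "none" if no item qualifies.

blue_phase

Target crimson_phase = [t=494, t=774].
amber_phase [t=622, t=1039] → overlapped-by → excluded.
blue_phase [t=269, t=330] → before → candidate.
cyan_phase [t=171, t=497] → overlaps → excluded.
gold_phase [t=622, t=706] → during → excluded.
green_phase [t=789, t=975] → after → excluded.
red_phase [t=570, t=872] → overlapped-by → excluded.
silver_phase [t=706, t=887] → overlapped-by → excluded.
violet_phase [t=782, t=1011] → after → excluded.
Among candidates, earliest end is t=330 → blue_phase.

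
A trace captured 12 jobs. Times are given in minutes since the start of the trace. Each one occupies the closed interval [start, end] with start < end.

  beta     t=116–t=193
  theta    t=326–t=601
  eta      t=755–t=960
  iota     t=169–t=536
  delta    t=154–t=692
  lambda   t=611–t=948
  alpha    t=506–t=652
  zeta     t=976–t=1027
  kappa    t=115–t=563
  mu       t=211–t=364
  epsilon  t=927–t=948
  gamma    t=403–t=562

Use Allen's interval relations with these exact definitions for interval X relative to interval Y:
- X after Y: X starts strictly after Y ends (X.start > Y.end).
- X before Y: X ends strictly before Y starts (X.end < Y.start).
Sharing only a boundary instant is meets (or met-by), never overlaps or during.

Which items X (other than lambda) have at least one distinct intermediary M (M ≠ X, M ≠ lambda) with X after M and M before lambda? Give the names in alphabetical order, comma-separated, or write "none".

alpha, epsilon, eta, gamma, mu, theta, zeta

Target lambda = [t=611, t=948].
Intermediaries M with M before lambda: beta, gamma, iota, kappa, mu, theta.
Via beta — items with X after beta: alpha, epsilon, eta, gamma, mu, theta, zeta.
Via gamma — items with X after gamma: epsilon, eta, zeta.
Via iota — items with X after iota: epsilon, eta, zeta.
Via kappa — items with X after kappa: epsilon, eta, zeta.
Via mu — items with X after mu: alpha, epsilon, eta, gamma, zeta.
Via theta — items with X after theta: epsilon, eta, zeta.
Union: alpha, epsilon, eta, gamma, mu, theta, zeta.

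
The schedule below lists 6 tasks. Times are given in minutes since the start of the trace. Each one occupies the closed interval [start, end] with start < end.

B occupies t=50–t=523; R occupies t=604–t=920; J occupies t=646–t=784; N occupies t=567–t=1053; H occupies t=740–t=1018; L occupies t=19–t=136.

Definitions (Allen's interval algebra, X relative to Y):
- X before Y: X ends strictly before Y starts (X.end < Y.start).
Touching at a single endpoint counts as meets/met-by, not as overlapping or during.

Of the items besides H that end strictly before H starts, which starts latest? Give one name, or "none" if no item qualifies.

B

Target H = [t=740, t=1018].
B [t=50, t=523] → before → candidate.
J [t=646, t=784] → overlaps → excluded.
L [t=19, t=136] → before → candidate.
N [t=567, t=1053] → contains → excluded.
R [t=604, t=920] → overlaps → excluded.
Among candidates, latest start is t=50 → B.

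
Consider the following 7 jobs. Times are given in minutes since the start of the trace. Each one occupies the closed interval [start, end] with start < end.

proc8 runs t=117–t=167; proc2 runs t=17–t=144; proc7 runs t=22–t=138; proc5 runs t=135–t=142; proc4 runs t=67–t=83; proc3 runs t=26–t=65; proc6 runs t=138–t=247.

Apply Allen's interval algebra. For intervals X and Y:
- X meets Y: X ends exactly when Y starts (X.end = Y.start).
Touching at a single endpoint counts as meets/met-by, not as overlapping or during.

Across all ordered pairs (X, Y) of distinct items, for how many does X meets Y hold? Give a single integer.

Checking all 42 ordered pairs for relation 'meets'; matching pairs in alphabetical order:
(proc7, proc6): proc7 meets proc6 ✓
Count: 1.

1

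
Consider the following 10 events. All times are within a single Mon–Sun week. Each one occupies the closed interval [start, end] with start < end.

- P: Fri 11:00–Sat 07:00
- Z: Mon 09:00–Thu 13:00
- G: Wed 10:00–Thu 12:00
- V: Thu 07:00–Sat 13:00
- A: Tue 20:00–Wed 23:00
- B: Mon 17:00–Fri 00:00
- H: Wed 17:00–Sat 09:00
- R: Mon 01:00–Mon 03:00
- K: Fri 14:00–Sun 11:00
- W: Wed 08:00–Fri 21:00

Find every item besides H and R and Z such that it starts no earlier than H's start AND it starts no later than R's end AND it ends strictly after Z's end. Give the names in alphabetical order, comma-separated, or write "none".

none

Conditions: its start is no earlier than H's start (X.start >= Wed 17:00) AND its start is no later than R's end (X.start <= Mon 03:00) AND its end is strictly after Z's end (X.end > Thu 13:00).
A: start Tue 20:00 >= Wed 17:00? ✗; start Tue 20:00 <= Mon 03:00? ✗; end Wed 23:00 > Thu 13:00? ✗ → no.
B: start Mon 17:00 >= Wed 17:00? ✗; start Mon 17:00 <= Mon 03:00? ✗; end Fri 00:00 > Thu 13:00? ✓ → no.
G: start Wed 10:00 >= Wed 17:00? ✗; start Wed 10:00 <= Mon 03:00? ✗; end Thu 12:00 > Thu 13:00? ✗ → no.
K: start Fri 14:00 >= Wed 17:00? ✓; start Fri 14:00 <= Mon 03:00? ✗; end Sun 11:00 > Thu 13:00? ✓ → no.
P: start Fri 11:00 >= Wed 17:00? ✓; start Fri 11:00 <= Mon 03:00? ✗; end Sat 07:00 > Thu 13:00? ✓ → no.
V: start Thu 07:00 >= Wed 17:00? ✓; start Thu 07:00 <= Mon 03:00? ✗; end Sat 13:00 > Thu 13:00? ✓ → no.
W: start Wed 08:00 >= Wed 17:00? ✗; start Wed 08:00 <= Mon 03:00? ✗; end Fri 21:00 > Thu 13:00? ✓ → no.
Result: none.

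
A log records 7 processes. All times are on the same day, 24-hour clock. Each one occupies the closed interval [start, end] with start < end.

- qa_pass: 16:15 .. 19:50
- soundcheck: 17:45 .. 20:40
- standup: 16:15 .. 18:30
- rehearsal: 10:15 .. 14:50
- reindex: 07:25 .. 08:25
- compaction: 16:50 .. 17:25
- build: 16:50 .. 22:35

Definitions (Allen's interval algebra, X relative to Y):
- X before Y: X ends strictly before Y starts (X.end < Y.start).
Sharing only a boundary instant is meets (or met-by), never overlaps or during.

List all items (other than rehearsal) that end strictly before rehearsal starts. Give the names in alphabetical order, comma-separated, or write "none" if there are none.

reindex

Target rehearsal = [10:15, 14:50].
build [16:50, 22:35] → after → no.
compaction [16:50, 17:25] → after → no.
qa_pass [16:15, 19:50] → after → no.
reindex [07:25, 08:25] → before → yes.
soundcheck [17:45, 20:40] → after → no.
standup [16:15, 18:30] → after → no.
Result: reindex.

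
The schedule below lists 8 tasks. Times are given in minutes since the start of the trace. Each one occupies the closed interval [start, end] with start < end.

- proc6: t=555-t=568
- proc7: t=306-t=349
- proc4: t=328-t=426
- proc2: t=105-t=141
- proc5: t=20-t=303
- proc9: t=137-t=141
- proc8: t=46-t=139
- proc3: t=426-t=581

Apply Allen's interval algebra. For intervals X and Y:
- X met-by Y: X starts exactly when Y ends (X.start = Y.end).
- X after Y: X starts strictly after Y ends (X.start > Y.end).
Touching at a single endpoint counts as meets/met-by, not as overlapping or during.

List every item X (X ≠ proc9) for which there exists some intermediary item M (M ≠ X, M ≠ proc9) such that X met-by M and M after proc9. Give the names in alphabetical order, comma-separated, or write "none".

proc3

Target proc9 = [t=137, t=141].
Intermediaries M with M after proc9: proc3, proc4, proc6, proc7.
Via proc3 — items with X met-by proc3: none.
Via proc4 — items with X met-by proc4: proc3.
Via proc6 — items with X met-by proc6: none.
Via proc7 — items with X met-by proc7: none.
Union: proc3.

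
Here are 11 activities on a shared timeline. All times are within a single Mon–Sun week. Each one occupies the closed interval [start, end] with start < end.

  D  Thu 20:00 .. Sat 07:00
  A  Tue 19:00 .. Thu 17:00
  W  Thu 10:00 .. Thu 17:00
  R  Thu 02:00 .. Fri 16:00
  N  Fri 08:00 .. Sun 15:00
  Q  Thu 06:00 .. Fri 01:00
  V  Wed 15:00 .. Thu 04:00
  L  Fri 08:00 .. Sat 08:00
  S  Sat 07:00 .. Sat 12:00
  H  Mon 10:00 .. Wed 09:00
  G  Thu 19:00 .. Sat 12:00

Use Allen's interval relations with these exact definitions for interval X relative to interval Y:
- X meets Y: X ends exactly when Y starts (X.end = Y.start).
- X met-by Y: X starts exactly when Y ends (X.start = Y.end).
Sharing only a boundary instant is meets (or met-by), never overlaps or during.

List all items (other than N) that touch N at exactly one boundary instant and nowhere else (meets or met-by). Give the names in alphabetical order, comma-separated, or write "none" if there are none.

none

Target N = [Fri 08:00, Sun 15:00].
A [Tue 19:00, Thu 17:00] → before → no.
D [Thu 20:00, Sat 07:00] → overlaps → no.
G [Thu 19:00, Sat 12:00] → overlaps → no.
H [Mon 10:00, Wed 09:00] → before → no.
L [Fri 08:00, Sat 08:00] → starts → no.
Q [Thu 06:00, Fri 01:00] → before → no.
R [Thu 02:00, Fri 16:00] → overlaps → no.
S [Sat 07:00, Sat 12:00] → during → no.
V [Wed 15:00, Thu 04:00] → before → no.
W [Thu 10:00, Thu 17:00] → before → no.
Result: none.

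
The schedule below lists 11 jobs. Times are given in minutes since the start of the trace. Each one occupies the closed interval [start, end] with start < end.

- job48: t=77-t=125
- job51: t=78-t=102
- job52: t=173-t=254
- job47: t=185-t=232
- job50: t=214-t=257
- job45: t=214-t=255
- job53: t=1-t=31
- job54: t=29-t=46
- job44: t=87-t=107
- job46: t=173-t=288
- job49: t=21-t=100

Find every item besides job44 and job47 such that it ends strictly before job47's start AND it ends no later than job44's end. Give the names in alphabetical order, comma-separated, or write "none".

Conditions: its end is strictly before job47's start (X.end < t=185) AND its end is no later than job44's end (X.end <= t=107).
job45: end t=255 < t=185? ✗; end t=255 <= t=107? ✗ → no.
job46: end t=288 < t=185? ✗; end t=288 <= t=107? ✗ → no.
job48: end t=125 < t=185? ✓; end t=125 <= t=107? ✗ → no.
job49: end t=100 < t=185? ✓; end t=100 <= t=107? ✓ → yes.
job50: end t=257 < t=185? ✗; end t=257 <= t=107? ✗ → no.
job51: end t=102 < t=185? ✓; end t=102 <= t=107? ✓ → yes.
job52: end t=254 < t=185? ✗; end t=254 <= t=107? ✗ → no.
job53: end t=31 < t=185? ✓; end t=31 <= t=107? ✓ → yes.
job54: end t=46 < t=185? ✓; end t=46 <= t=107? ✓ → yes.
Result: job49, job51, job53, job54.

job49, job51, job53, job54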